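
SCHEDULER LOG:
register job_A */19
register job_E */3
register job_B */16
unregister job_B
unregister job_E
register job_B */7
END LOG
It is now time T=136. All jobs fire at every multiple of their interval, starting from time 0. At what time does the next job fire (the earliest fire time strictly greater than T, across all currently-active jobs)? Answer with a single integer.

Answer: 140

Derivation:
Op 1: register job_A */19 -> active={job_A:*/19}
Op 2: register job_E */3 -> active={job_A:*/19, job_E:*/3}
Op 3: register job_B */16 -> active={job_A:*/19, job_B:*/16, job_E:*/3}
Op 4: unregister job_B -> active={job_A:*/19, job_E:*/3}
Op 5: unregister job_E -> active={job_A:*/19}
Op 6: register job_B */7 -> active={job_A:*/19, job_B:*/7}
  job_A: interval 19, next fire after T=136 is 152
  job_B: interval 7, next fire after T=136 is 140
Earliest fire time = 140 (job job_B)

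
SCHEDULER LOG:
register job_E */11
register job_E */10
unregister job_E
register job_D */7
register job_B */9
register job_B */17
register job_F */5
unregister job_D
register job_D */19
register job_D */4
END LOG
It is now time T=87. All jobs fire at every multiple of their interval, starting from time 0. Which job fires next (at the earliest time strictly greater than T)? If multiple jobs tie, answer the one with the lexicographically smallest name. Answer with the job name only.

Answer: job_D

Derivation:
Op 1: register job_E */11 -> active={job_E:*/11}
Op 2: register job_E */10 -> active={job_E:*/10}
Op 3: unregister job_E -> active={}
Op 4: register job_D */7 -> active={job_D:*/7}
Op 5: register job_B */9 -> active={job_B:*/9, job_D:*/7}
Op 6: register job_B */17 -> active={job_B:*/17, job_D:*/7}
Op 7: register job_F */5 -> active={job_B:*/17, job_D:*/7, job_F:*/5}
Op 8: unregister job_D -> active={job_B:*/17, job_F:*/5}
Op 9: register job_D */19 -> active={job_B:*/17, job_D:*/19, job_F:*/5}
Op 10: register job_D */4 -> active={job_B:*/17, job_D:*/4, job_F:*/5}
  job_B: interval 17, next fire after T=87 is 102
  job_D: interval 4, next fire after T=87 is 88
  job_F: interval 5, next fire after T=87 is 90
Earliest = 88, winner (lex tiebreak) = job_D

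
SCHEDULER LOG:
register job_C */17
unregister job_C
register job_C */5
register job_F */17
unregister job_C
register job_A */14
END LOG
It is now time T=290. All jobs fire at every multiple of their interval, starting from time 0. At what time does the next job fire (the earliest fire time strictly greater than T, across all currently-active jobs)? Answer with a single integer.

Op 1: register job_C */17 -> active={job_C:*/17}
Op 2: unregister job_C -> active={}
Op 3: register job_C */5 -> active={job_C:*/5}
Op 4: register job_F */17 -> active={job_C:*/5, job_F:*/17}
Op 5: unregister job_C -> active={job_F:*/17}
Op 6: register job_A */14 -> active={job_A:*/14, job_F:*/17}
  job_A: interval 14, next fire after T=290 is 294
  job_F: interval 17, next fire after T=290 is 306
Earliest fire time = 294 (job job_A)

Answer: 294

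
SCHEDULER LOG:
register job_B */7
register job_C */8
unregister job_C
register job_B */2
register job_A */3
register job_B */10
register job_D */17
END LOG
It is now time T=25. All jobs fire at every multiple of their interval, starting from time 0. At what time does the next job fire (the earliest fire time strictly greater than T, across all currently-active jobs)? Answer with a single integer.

Op 1: register job_B */7 -> active={job_B:*/7}
Op 2: register job_C */8 -> active={job_B:*/7, job_C:*/8}
Op 3: unregister job_C -> active={job_B:*/7}
Op 4: register job_B */2 -> active={job_B:*/2}
Op 5: register job_A */3 -> active={job_A:*/3, job_B:*/2}
Op 6: register job_B */10 -> active={job_A:*/3, job_B:*/10}
Op 7: register job_D */17 -> active={job_A:*/3, job_B:*/10, job_D:*/17}
  job_A: interval 3, next fire after T=25 is 27
  job_B: interval 10, next fire after T=25 is 30
  job_D: interval 17, next fire after T=25 is 34
Earliest fire time = 27 (job job_A)

Answer: 27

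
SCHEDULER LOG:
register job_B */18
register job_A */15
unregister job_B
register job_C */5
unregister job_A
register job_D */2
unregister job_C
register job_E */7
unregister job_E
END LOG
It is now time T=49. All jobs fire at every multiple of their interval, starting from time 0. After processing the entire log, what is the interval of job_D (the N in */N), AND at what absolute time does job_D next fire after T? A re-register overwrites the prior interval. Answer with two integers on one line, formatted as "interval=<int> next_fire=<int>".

Answer: interval=2 next_fire=50

Derivation:
Op 1: register job_B */18 -> active={job_B:*/18}
Op 2: register job_A */15 -> active={job_A:*/15, job_B:*/18}
Op 3: unregister job_B -> active={job_A:*/15}
Op 4: register job_C */5 -> active={job_A:*/15, job_C:*/5}
Op 5: unregister job_A -> active={job_C:*/5}
Op 6: register job_D */2 -> active={job_C:*/5, job_D:*/2}
Op 7: unregister job_C -> active={job_D:*/2}
Op 8: register job_E */7 -> active={job_D:*/2, job_E:*/7}
Op 9: unregister job_E -> active={job_D:*/2}
Final interval of job_D = 2
Next fire of job_D after T=49: (49//2+1)*2 = 50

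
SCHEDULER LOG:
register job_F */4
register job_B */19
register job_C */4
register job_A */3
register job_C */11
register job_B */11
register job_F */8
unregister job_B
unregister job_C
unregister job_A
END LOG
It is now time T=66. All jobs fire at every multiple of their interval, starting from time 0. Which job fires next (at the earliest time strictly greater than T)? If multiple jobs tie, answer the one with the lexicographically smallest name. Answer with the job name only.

Answer: job_F

Derivation:
Op 1: register job_F */4 -> active={job_F:*/4}
Op 2: register job_B */19 -> active={job_B:*/19, job_F:*/4}
Op 3: register job_C */4 -> active={job_B:*/19, job_C:*/4, job_F:*/4}
Op 4: register job_A */3 -> active={job_A:*/3, job_B:*/19, job_C:*/4, job_F:*/4}
Op 5: register job_C */11 -> active={job_A:*/3, job_B:*/19, job_C:*/11, job_F:*/4}
Op 6: register job_B */11 -> active={job_A:*/3, job_B:*/11, job_C:*/11, job_F:*/4}
Op 7: register job_F */8 -> active={job_A:*/3, job_B:*/11, job_C:*/11, job_F:*/8}
Op 8: unregister job_B -> active={job_A:*/3, job_C:*/11, job_F:*/8}
Op 9: unregister job_C -> active={job_A:*/3, job_F:*/8}
Op 10: unregister job_A -> active={job_F:*/8}
  job_F: interval 8, next fire after T=66 is 72
Earliest = 72, winner (lex tiebreak) = job_F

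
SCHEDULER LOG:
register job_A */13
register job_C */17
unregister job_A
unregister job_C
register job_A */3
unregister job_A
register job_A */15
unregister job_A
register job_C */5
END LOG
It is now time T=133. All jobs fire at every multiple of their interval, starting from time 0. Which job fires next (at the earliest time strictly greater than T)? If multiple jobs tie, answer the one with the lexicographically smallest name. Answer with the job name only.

Op 1: register job_A */13 -> active={job_A:*/13}
Op 2: register job_C */17 -> active={job_A:*/13, job_C:*/17}
Op 3: unregister job_A -> active={job_C:*/17}
Op 4: unregister job_C -> active={}
Op 5: register job_A */3 -> active={job_A:*/3}
Op 6: unregister job_A -> active={}
Op 7: register job_A */15 -> active={job_A:*/15}
Op 8: unregister job_A -> active={}
Op 9: register job_C */5 -> active={job_C:*/5}
  job_C: interval 5, next fire after T=133 is 135
Earliest = 135, winner (lex tiebreak) = job_C

Answer: job_C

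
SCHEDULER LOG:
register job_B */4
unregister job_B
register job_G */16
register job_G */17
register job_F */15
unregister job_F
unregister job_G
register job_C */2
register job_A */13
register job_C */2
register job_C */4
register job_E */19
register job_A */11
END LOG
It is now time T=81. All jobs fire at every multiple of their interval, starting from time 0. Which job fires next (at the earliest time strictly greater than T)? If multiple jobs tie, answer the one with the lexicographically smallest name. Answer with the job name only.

Op 1: register job_B */4 -> active={job_B:*/4}
Op 2: unregister job_B -> active={}
Op 3: register job_G */16 -> active={job_G:*/16}
Op 4: register job_G */17 -> active={job_G:*/17}
Op 5: register job_F */15 -> active={job_F:*/15, job_G:*/17}
Op 6: unregister job_F -> active={job_G:*/17}
Op 7: unregister job_G -> active={}
Op 8: register job_C */2 -> active={job_C:*/2}
Op 9: register job_A */13 -> active={job_A:*/13, job_C:*/2}
Op 10: register job_C */2 -> active={job_A:*/13, job_C:*/2}
Op 11: register job_C */4 -> active={job_A:*/13, job_C:*/4}
Op 12: register job_E */19 -> active={job_A:*/13, job_C:*/4, job_E:*/19}
Op 13: register job_A */11 -> active={job_A:*/11, job_C:*/4, job_E:*/19}
  job_A: interval 11, next fire after T=81 is 88
  job_C: interval 4, next fire after T=81 is 84
  job_E: interval 19, next fire after T=81 is 95
Earliest = 84, winner (lex tiebreak) = job_C

Answer: job_C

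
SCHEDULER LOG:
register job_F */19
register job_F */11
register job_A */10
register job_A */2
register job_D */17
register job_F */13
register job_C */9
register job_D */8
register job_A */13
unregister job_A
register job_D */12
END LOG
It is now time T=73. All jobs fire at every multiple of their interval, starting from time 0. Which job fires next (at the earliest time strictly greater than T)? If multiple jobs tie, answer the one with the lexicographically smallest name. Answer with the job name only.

Op 1: register job_F */19 -> active={job_F:*/19}
Op 2: register job_F */11 -> active={job_F:*/11}
Op 3: register job_A */10 -> active={job_A:*/10, job_F:*/11}
Op 4: register job_A */2 -> active={job_A:*/2, job_F:*/11}
Op 5: register job_D */17 -> active={job_A:*/2, job_D:*/17, job_F:*/11}
Op 6: register job_F */13 -> active={job_A:*/2, job_D:*/17, job_F:*/13}
Op 7: register job_C */9 -> active={job_A:*/2, job_C:*/9, job_D:*/17, job_F:*/13}
Op 8: register job_D */8 -> active={job_A:*/2, job_C:*/9, job_D:*/8, job_F:*/13}
Op 9: register job_A */13 -> active={job_A:*/13, job_C:*/9, job_D:*/8, job_F:*/13}
Op 10: unregister job_A -> active={job_C:*/9, job_D:*/8, job_F:*/13}
Op 11: register job_D */12 -> active={job_C:*/9, job_D:*/12, job_F:*/13}
  job_C: interval 9, next fire after T=73 is 81
  job_D: interval 12, next fire after T=73 is 84
  job_F: interval 13, next fire after T=73 is 78
Earliest = 78, winner (lex tiebreak) = job_F

Answer: job_F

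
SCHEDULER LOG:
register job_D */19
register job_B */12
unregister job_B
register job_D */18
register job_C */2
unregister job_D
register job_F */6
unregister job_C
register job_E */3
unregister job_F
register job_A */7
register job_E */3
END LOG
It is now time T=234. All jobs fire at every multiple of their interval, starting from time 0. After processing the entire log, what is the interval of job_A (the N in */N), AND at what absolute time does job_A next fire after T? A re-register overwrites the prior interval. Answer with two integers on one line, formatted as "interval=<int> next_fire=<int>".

Answer: interval=7 next_fire=238

Derivation:
Op 1: register job_D */19 -> active={job_D:*/19}
Op 2: register job_B */12 -> active={job_B:*/12, job_D:*/19}
Op 3: unregister job_B -> active={job_D:*/19}
Op 4: register job_D */18 -> active={job_D:*/18}
Op 5: register job_C */2 -> active={job_C:*/2, job_D:*/18}
Op 6: unregister job_D -> active={job_C:*/2}
Op 7: register job_F */6 -> active={job_C:*/2, job_F:*/6}
Op 8: unregister job_C -> active={job_F:*/6}
Op 9: register job_E */3 -> active={job_E:*/3, job_F:*/6}
Op 10: unregister job_F -> active={job_E:*/3}
Op 11: register job_A */7 -> active={job_A:*/7, job_E:*/3}
Op 12: register job_E */3 -> active={job_A:*/7, job_E:*/3}
Final interval of job_A = 7
Next fire of job_A after T=234: (234//7+1)*7 = 238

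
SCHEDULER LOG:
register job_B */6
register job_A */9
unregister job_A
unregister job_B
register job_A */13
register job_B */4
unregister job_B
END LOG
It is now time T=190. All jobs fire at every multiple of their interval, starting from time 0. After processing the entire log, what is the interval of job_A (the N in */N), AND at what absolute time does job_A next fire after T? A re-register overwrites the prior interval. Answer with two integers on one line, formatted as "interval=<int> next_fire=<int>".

Answer: interval=13 next_fire=195

Derivation:
Op 1: register job_B */6 -> active={job_B:*/6}
Op 2: register job_A */9 -> active={job_A:*/9, job_B:*/6}
Op 3: unregister job_A -> active={job_B:*/6}
Op 4: unregister job_B -> active={}
Op 5: register job_A */13 -> active={job_A:*/13}
Op 6: register job_B */4 -> active={job_A:*/13, job_B:*/4}
Op 7: unregister job_B -> active={job_A:*/13}
Final interval of job_A = 13
Next fire of job_A after T=190: (190//13+1)*13 = 195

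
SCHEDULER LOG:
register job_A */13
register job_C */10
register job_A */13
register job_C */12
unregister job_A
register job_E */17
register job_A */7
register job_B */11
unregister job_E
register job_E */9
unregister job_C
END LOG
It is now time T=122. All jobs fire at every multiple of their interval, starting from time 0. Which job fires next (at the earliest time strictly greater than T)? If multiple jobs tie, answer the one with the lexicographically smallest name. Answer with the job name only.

Op 1: register job_A */13 -> active={job_A:*/13}
Op 2: register job_C */10 -> active={job_A:*/13, job_C:*/10}
Op 3: register job_A */13 -> active={job_A:*/13, job_C:*/10}
Op 4: register job_C */12 -> active={job_A:*/13, job_C:*/12}
Op 5: unregister job_A -> active={job_C:*/12}
Op 6: register job_E */17 -> active={job_C:*/12, job_E:*/17}
Op 7: register job_A */7 -> active={job_A:*/7, job_C:*/12, job_E:*/17}
Op 8: register job_B */11 -> active={job_A:*/7, job_B:*/11, job_C:*/12, job_E:*/17}
Op 9: unregister job_E -> active={job_A:*/7, job_B:*/11, job_C:*/12}
Op 10: register job_E */9 -> active={job_A:*/7, job_B:*/11, job_C:*/12, job_E:*/9}
Op 11: unregister job_C -> active={job_A:*/7, job_B:*/11, job_E:*/9}
  job_A: interval 7, next fire after T=122 is 126
  job_B: interval 11, next fire after T=122 is 132
  job_E: interval 9, next fire after T=122 is 126
Earliest = 126, winner (lex tiebreak) = job_A

Answer: job_A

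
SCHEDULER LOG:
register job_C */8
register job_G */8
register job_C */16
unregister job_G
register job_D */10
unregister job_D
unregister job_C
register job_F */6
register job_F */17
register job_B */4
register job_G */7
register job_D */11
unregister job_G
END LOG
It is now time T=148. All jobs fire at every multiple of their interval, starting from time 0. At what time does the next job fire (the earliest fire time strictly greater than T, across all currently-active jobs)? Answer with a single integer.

Op 1: register job_C */8 -> active={job_C:*/8}
Op 2: register job_G */8 -> active={job_C:*/8, job_G:*/8}
Op 3: register job_C */16 -> active={job_C:*/16, job_G:*/8}
Op 4: unregister job_G -> active={job_C:*/16}
Op 5: register job_D */10 -> active={job_C:*/16, job_D:*/10}
Op 6: unregister job_D -> active={job_C:*/16}
Op 7: unregister job_C -> active={}
Op 8: register job_F */6 -> active={job_F:*/6}
Op 9: register job_F */17 -> active={job_F:*/17}
Op 10: register job_B */4 -> active={job_B:*/4, job_F:*/17}
Op 11: register job_G */7 -> active={job_B:*/4, job_F:*/17, job_G:*/7}
Op 12: register job_D */11 -> active={job_B:*/4, job_D:*/11, job_F:*/17, job_G:*/7}
Op 13: unregister job_G -> active={job_B:*/4, job_D:*/11, job_F:*/17}
  job_B: interval 4, next fire after T=148 is 152
  job_D: interval 11, next fire after T=148 is 154
  job_F: interval 17, next fire after T=148 is 153
Earliest fire time = 152 (job job_B)

Answer: 152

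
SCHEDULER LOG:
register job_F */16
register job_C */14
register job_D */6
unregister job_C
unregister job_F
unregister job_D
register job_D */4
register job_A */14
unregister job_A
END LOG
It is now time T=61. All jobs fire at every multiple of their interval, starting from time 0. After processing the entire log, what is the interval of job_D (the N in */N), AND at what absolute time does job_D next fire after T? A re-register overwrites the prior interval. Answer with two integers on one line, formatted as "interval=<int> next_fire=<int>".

Op 1: register job_F */16 -> active={job_F:*/16}
Op 2: register job_C */14 -> active={job_C:*/14, job_F:*/16}
Op 3: register job_D */6 -> active={job_C:*/14, job_D:*/6, job_F:*/16}
Op 4: unregister job_C -> active={job_D:*/6, job_F:*/16}
Op 5: unregister job_F -> active={job_D:*/6}
Op 6: unregister job_D -> active={}
Op 7: register job_D */4 -> active={job_D:*/4}
Op 8: register job_A */14 -> active={job_A:*/14, job_D:*/4}
Op 9: unregister job_A -> active={job_D:*/4}
Final interval of job_D = 4
Next fire of job_D after T=61: (61//4+1)*4 = 64

Answer: interval=4 next_fire=64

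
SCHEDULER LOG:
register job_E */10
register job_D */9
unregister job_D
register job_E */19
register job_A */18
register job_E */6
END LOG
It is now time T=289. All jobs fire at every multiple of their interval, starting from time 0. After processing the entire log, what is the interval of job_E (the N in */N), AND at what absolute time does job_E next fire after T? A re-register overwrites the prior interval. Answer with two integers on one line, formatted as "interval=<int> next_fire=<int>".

Op 1: register job_E */10 -> active={job_E:*/10}
Op 2: register job_D */9 -> active={job_D:*/9, job_E:*/10}
Op 3: unregister job_D -> active={job_E:*/10}
Op 4: register job_E */19 -> active={job_E:*/19}
Op 5: register job_A */18 -> active={job_A:*/18, job_E:*/19}
Op 6: register job_E */6 -> active={job_A:*/18, job_E:*/6}
Final interval of job_E = 6
Next fire of job_E after T=289: (289//6+1)*6 = 294

Answer: interval=6 next_fire=294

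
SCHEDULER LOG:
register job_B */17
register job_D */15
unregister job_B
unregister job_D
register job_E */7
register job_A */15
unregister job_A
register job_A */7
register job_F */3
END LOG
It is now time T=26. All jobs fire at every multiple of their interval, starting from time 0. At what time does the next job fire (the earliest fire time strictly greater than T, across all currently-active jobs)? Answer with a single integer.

Op 1: register job_B */17 -> active={job_B:*/17}
Op 2: register job_D */15 -> active={job_B:*/17, job_D:*/15}
Op 3: unregister job_B -> active={job_D:*/15}
Op 4: unregister job_D -> active={}
Op 5: register job_E */7 -> active={job_E:*/7}
Op 6: register job_A */15 -> active={job_A:*/15, job_E:*/7}
Op 7: unregister job_A -> active={job_E:*/7}
Op 8: register job_A */7 -> active={job_A:*/7, job_E:*/7}
Op 9: register job_F */3 -> active={job_A:*/7, job_E:*/7, job_F:*/3}
  job_A: interval 7, next fire after T=26 is 28
  job_E: interval 7, next fire after T=26 is 28
  job_F: interval 3, next fire after T=26 is 27
Earliest fire time = 27 (job job_F)

Answer: 27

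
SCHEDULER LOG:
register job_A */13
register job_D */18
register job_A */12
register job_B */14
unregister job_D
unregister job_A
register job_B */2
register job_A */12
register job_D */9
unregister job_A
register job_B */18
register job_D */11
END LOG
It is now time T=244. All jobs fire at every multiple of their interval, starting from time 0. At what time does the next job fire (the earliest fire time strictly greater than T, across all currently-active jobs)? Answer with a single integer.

Answer: 252

Derivation:
Op 1: register job_A */13 -> active={job_A:*/13}
Op 2: register job_D */18 -> active={job_A:*/13, job_D:*/18}
Op 3: register job_A */12 -> active={job_A:*/12, job_D:*/18}
Op 4: register job_B */14 -> active={job_A:*/12, job_B:*/14, job_D:*/18}
Op 5: unregister job_D -> active={job_A:*/12, job_B:*/14}
Op 6: unregister job_A -> active={job_B:*/14}
Op 7: register job_B */2 -> active={job_B:*/2}
Op 8: register job_A */12 -> active={job_A:*/12, job_B:*/2}
Op 9: register job_D */9 -> active={job_A:*/12, job_B:*/2, job_D:*/9}
Op 10: unregister job_A -> active={job_B:*/2, job_D:*/9}
Op 11: register job_B */18 -> active={job_B:*/18, job_D:*/9}
Op 12: register job_D */11 -> active={job_B:*/18, job_D:*/11}
  job_B: interval 18, next fire after T=244 is 252
  job_D: interval 11, next fire after T=244 is 253
Earliest fire time = 252 (job job_B)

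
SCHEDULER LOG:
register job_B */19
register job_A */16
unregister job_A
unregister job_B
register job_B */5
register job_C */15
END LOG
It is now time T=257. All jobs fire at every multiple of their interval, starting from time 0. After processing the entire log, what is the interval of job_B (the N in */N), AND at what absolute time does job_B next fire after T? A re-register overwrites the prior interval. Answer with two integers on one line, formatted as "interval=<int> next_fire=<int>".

Answer: interval=5 next_fire=260

Derivation:
Op 1: register job_B */19 -> active={job_B:*/19}
Op 2: register job_A */16 -> active={job_A:*/16, job_B:*/19}
Op 3: unregister job_A -> active={job_B:*/19}
Op 4: unregister job_B -> active={}
Op 5: register job_B */5 -> active={job_B:*/5}
Op 6: register job_C */15 -> active={job_B:*/5, job_C:*/15}
Final interval of job_B = 5
Next fire of job_B after T=257: (257//5+1)*5 = 260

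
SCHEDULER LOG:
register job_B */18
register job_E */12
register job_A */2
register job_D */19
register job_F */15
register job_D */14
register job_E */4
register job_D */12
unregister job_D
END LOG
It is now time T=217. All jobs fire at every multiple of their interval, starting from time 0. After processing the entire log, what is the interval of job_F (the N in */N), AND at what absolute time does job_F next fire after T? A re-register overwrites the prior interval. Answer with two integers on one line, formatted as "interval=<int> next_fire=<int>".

Answer: interval=15 next_fire=225

Derivation:
Op 1: register job_B */18 -> active={job_B:*/18}
Op 2: register job_E */12 -> active={job_B:*/18, job_E:*/12}
Op 3: register job_A */2 -> active={job_A:*/2, job_B:*/18, job_E:*/12}
Op 4: register job_D */19 -> active={job_A:*/2, job_B:*/18, job_D:*/19, job_E:*/12}
Op 5: register job_F */15 -> active={job_A:*/2, job_B:*/18, job_D:*/19, job_E:*/12, job_F:*/15}
Op 6: register job_D */14 -> active={job_A:*/2, job_B:*/18, job_D:*/14, job_E:*/12, job_F:*/15}
Op 7: register job_E */4 -> active={job_A:*/2, job_B:*/18, job_D:*/14, job_E:*/4, job_F:*/15}
Op 8: register job_D */12 -> active={job_A:*/2, job_B:*/18, job_D:*/12, job_E:*/4, job_F:*/15}
Op 9: unregister job_D -> active={job_A:*/2, job_B:*/18, job_E:*/4, job_F:*/15}
Final interval of job_F = 15
Next fire of job_F after T=217: (217//15+1)*15 = 225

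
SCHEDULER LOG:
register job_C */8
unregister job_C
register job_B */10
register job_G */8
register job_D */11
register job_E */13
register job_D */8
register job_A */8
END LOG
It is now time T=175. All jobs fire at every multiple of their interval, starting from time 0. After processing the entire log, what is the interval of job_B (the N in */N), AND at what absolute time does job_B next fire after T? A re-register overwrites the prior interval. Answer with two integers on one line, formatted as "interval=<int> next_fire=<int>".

Op 1: register job_C */8 -> active={job_C:*/8}
Op 2: unregister job_C -> active={}
Op 3: register job_B */10 -> active={job_B:*/10}
Op 4: register job_G */8 -> active={job_B:*/10, job_G:*/8}
Op 5: register job_D */11 -> active={job_B:*/10, job_D:*/11, job_G:*/8}
Op 6: register job_E */13 -> active={job_B:*/10, job_D:*/11, job_E:*/13, job_G:*/8}
Op 7: register job_D */8 -> active={job_B:*/10, job_D:*/8, job_E:*/13, job_G:*/8}
Op 8: register job_A */8 -> active={job_A:*/8, job_B:*/10, job_D:*/8, job_E:*/13, job_G:*/8}
Final interval of job_B = 10
Next fire of job_B after T=175: (175//10+1)*10 = 180

Answer: interval=10 next_fire=180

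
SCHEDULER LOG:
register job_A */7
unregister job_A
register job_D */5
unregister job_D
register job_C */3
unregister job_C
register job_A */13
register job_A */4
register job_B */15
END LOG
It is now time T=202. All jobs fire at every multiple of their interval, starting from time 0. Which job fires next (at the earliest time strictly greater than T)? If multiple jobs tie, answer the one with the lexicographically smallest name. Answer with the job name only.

Answer: job_A

Derivation:
Op 1: register job_A */7 -> active={job_A:*/7}
Op 2: unregister job_A -> active={}
Op 3: register job_D */5 -> active={job_D:*/5}
Op 4: unregister job_D -> active={}
Op 5: register job_C */3 -> active={job_C:*/3}
Op 6: unregister job_C -> active={}
Op 7: register job_A */13 -> active={job_A:*/13}
Op 8: register job_A */4 -> active={job_A:*/4}
Op 9: register job_B */15 -> active={job_A:*/4, job_B:*/15}
  job_A: interval 4, next fire after T=202 is 204
  job_B: interval 15, next fire after T=202 is 210
Earliest = 204, winner (lex tiebreak) = job_A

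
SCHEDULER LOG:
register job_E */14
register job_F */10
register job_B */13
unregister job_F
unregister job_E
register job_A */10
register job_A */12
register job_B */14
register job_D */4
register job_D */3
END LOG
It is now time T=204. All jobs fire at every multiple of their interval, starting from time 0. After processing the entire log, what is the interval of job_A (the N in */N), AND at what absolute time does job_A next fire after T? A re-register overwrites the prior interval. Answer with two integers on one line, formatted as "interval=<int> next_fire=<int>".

Answer: interval=12 next_fire=216

Derivation:
Op 1: register job_E */14 -> active={job_E:*/14}
Op 2: register job_F */10 -> active={job_E:*/14, job_F:*/10}
Op 3: register job_B */13 -> active={job_B:*/13, job_E:*/14, job_F:*/10}
Op 4: unregister job_F -> active={job_B:*/13, job_E:*/14}
Op 5: unregister job_E -> active={job_B:*/13}
Op 6: register job_A */10 -> active={job_A:*/10, job_B:*/13}
Op 7: register job_A */12 -> active={job_A:*/12, job_B:*/13}
Op 8: register job_B */14 -> active={job_A:*/12, job_B:*/14}
Op 9: register job_D */4 -> active={job_A:*/12, job_B:*/14, job_D:*/4}
Op 10: register job_D */3 -> active={job_A:*/12, job_B:*/14, job_D:*/3}
Final interval of job_A = 12
Next fire of job_A after T=204: (204//12+1)*12 = 216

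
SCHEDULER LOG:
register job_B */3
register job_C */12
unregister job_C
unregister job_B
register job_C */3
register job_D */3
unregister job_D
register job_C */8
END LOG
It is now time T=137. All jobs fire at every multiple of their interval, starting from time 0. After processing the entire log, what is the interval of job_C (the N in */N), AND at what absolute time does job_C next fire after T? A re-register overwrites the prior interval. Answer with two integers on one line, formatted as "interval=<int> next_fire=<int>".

Answer: interval=8 next_fire=144

Derivation:
Op 1: register job_B */3 -> active={job_B:*/3}
Op 2: register job_C */12 -> active={job_B:*/3, job_C:*/12}
Op 3: unregister job_C -> active={job_B:*/3}
Op 4: unregister job_B -> active={}
Op 5: register job_C */3 -> active={job_C:*/3}
Op 6: register job_D */3 -> active={job_C:*/3, job_D:*/3}
Op 7: unregister job_D -> active={job_C:*/3}
Op 8: register job_C */8 -> active={job_C:*/8}
Final interval of job_C = 8
Next fire of job_C after T=137: (137//8+1)*8 = 144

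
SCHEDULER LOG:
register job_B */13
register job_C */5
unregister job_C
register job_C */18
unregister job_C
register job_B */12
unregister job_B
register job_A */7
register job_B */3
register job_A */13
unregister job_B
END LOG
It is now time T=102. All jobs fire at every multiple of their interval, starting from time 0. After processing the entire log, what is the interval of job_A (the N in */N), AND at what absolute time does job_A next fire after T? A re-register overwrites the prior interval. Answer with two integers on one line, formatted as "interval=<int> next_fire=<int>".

Answer: interval=13 next_fire=104

Derivation:
Op 1: register job_B */13 -> active={job_B:*/13}
Op 2: register job_C */5 -> active={job_B:*/13, job_C:*/5}
Op 3: unregister job_C -> active={job_B:*/13}
Op 4: register job_C */18 -> active={job_B:*/13, job_C:*/18}
Op 5: unregister job_C -> active={job_B:*/13}
Op 6: register job_B */12 -> active={job_B:*/12}
Op 7: unregister job_B -> active={}
Op 8: register job_A */7 -> active={job_A:*/7}
Op 9: register job_B */3 -> active={job_A:*/7, job_B:*/3}
Op 10: register job_A */13 -> active={job_A:*/13, job_B:*/3}
Op 11: unregister job_B -> active={job_A:*/13}
Final interval of job_A = 13
Next fire of job_A after T=102: (102//13+1)*13 = 104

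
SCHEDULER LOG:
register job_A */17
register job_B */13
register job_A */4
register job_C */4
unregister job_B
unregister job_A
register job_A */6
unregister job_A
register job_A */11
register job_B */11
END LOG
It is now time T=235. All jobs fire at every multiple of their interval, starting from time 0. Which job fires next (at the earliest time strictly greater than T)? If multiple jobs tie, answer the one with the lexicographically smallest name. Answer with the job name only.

Answer: job_C

Derivation:
Op 1: register job_A */17 -> active={job_A:*/17}
Op 2: register job_B */13 -> active={job_A:*/17, job_B:*/13}
Op 3: register job_A */4 -> active={job_A:*/4, job_B:*/13}
Op 4: register job_C */4 -> active={job_A:*/4, job_B:*/13, job_C:*/4}
Op 5: unregister job_B -> active={job_A:*/4, job_C:*/4}
Op 6: unregister job_A -> active={job_C:*/4}
Op 7: register job_A */6 -> active={job_A:*/6, job_C:*/4}
Op 8: unregister job_A -> active={job_C:*/4}
Op 9: register job_A */11 -> active={job_A:*/11, job_C:*/4}
Op 10: register job_B */11 -> active={job_A:*/11, job_B:*/11, job_C:*/4}
  job_A: interval 11, next fire after T=235 is 242
  job_B: interval 11, next fire after T=235 is 242
  job_C: interval 4, next fire after T=235 is 236
Earliest = 236, winner (lex tiebreak) = job_C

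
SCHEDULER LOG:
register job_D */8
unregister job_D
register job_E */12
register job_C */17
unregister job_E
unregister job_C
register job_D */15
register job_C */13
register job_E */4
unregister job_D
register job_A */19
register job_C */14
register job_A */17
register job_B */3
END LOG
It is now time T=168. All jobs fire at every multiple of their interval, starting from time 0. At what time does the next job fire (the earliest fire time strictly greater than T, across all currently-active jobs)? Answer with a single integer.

Answer: 170

Derivation:
Op 1: register job_D */8 -> active={job_D:*/8}
Op 2: unregister job_D -> active={}
Op 3: register job_E */12 -> active={job_E:*/12}
Op 4: register job_C */17 -> active={job_C:*/17, job_E:*/12}
Op 5: unregister job_E -> active={job_C:*/17}
Op 6: unregister job_C -> active={}
Op 7: register job_D */15 -> active={job_D:*/15}
Op 8: register job_C */13 -> active={job_C:*/13, job_D:*/15}
Op 9: register job_E */4 -> active={job_C:*/13, job_D:*/15, job_E:*/4}
Op 10: unregister job_D -> active={job_C:*/13, job_E:*/4}
Op 11: register job_A */19 -> active={job_A:*/19, job_C:*/13, job_E:*/4}
Op 12: register job_C */14 -> active={job_A:*/19, job_C:*/14, job_E:*/4}
Op 13: register job_A */17 -> active={job_A:*/17, job_C:*/14, job_E:*/4}
Op 14: register job_B */3 -> active={job_A:*/17, job_B:*/3, job_C:*/14, job_E:*/4}
  job_A: interval 17, next fire after T=168 is 170
  job_B: interval 3, next fire after T=168 is 171
  job_C: interval 14, next fire after T=168 is 182
  job_E: interval 4, next fire after T=168 is 172
Earliest fire time = 170 (job job_A)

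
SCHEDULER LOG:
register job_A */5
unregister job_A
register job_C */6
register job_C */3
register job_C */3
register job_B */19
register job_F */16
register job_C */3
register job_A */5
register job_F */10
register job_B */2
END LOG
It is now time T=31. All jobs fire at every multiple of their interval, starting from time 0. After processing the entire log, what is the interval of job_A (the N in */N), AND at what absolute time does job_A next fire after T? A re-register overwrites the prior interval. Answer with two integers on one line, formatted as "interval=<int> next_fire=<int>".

Answer: interval=5 next_fire=35

Derivation:
Op 1: register job_A */5 -> active={job_A:*/5}
Op 2: unregister job_A -> active={}
Op 3: register job_C */6 -> active={job_C:*/6}
Op 4: register job_C */3 -> active={job_C:*/3}
Op 5: register job_C */3 -> active={job_C:*/3}
Op 6: register job_B */19 -> active={job_B:*/19, job_C:*/3}
Op 7: register job_F */16 -> active={job_B:*/19, job_C:*/3, job_F:*/16}
Op 8: register job_C */3 -> active={job_B:*/19, job_C:*/3, job_F:*/16}
Op 9: register job_A */5 -> active={job_A:*/5, job_B:*/19, job_C:*/3, job_F:*/16}
Op 10: register job_F */10 -> active={job_A:*/5, job_B:*/19, job_C:*/3, job_F:*/10}
Op 11: register job_B */2 -> active={job_A:*/5, job_B:*/2, job_C:*/3, job_F:*/10}
Final interval of job_A = 5
Next fire of job_A after T=31: (31//5+1)*5 = 35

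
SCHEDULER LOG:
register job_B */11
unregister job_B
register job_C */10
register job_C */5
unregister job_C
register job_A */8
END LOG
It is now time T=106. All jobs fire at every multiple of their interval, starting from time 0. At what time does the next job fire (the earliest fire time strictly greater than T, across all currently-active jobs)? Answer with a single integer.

Answer: 112

Derivation:
Op 1: register job_B */11 -> active={job_B:*/11}
Op 2: unregister job_B -> active={}
Op 3: register job_C */10 -> active={job_C:*/10}
Op 4: register job_C */5 -> active={job_C:*/5}
Op 5: unregister job_C -> active={}
Op 6: register job_A */8 -> active={job_A:*/8}
  job_A: interval 8, next fire after T=106 is 112
Earliest fire time = 112 (job job_A)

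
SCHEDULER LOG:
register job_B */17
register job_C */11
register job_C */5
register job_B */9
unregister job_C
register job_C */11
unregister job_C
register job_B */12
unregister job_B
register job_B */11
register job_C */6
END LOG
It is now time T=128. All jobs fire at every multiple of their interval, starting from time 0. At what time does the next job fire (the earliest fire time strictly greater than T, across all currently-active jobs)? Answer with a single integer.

Op 1: register job_B */17 -> active={job_B:*/17}
Op 2: register job_C */11 -> active={job_B:*/17, job_C:*/11}
Op 3: register job_C */5 -> active={job_B:*/17, job_C:*/5}
Op 4: register job_B */9 -> active={job_B:*/9, job_C:*/5}
Op 5: unregister job_C -> active={job_B:*/9}
Op 6: register job_C */11 -> active={job_B:*/9, job_C:*/11}
Op 7: unregister job_C -> active={job_B:*/9}
Op 8: register job_B */12 -> active={job_B:*/12}
Op 9: unregister job_B -> active={}
Op 10: register job_B */11 -> active={job_B:*/11}
Op 11: register job_C */6 -> active={job_B:*/11, job_C:*/6}
  job_B: interval 11, next fire after T=128 is 132
  job_C: interval 6, next fire after T=128 is 132
Earliest fire time = 132 (job job_B)

Answer: 132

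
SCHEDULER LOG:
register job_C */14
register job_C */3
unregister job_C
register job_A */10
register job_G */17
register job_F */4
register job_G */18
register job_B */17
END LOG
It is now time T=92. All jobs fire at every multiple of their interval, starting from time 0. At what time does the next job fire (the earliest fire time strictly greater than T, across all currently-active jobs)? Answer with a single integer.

Op 1: register job_C */14 -> active={job_C:*/14}
Op 2: register job_C */3 -> active={job_C:*/3}
Op 3: unregister job_C -> active={}
Op 4: register job_A */10 -> active={job_A:*/10}
Op 5: register job_G */17 -> active={job_A:*/10, job_G:*/17}
Op 6: register job_F */4 -> active={job_A:*/10, job_F:*/4, job_G:*/17}
Op 7: register job_G */18 -> active={job_A:*/10, job_F:*/4, job_G:*/18}
Op 8: register job_B */17 -> active={job_A:*/10, job_B:*/17, job_F:*/4, job_G:*/18}
  job_A: interval 10, next fire after T=92 is 100
  job_B: interval 17, next fire after T=92 is 102
  job_F: interval 4, next fire after T=92 is 96
  job_G: interval 18, next fire after T=92 is 108
Earliest fire time = 96 (job job_F)

Answer: 96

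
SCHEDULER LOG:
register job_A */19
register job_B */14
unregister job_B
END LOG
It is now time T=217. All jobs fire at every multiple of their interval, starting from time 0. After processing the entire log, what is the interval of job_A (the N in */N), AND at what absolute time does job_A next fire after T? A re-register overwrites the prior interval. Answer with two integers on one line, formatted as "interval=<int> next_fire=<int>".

Answer: interval=19 next_fire=228

Derivation:
Op 1: register job_A */19 -> active={job_A:*/19}
Op 2: register job_B */14 -> active={job_A:*/19, job_B:*/14}
Op 3: unregister job_B -> active={job_A:*/19}
Final interval of job_A = 19
Next fire of job_A after T=217: (217//19+1)*19 = 228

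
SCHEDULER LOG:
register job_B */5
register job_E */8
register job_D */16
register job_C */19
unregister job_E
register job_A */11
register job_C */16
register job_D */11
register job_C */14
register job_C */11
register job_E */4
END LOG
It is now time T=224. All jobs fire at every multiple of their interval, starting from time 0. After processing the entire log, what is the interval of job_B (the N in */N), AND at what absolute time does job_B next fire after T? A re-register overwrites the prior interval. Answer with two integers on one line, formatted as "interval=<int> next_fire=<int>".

Op 1: register job_B */5 -> active={job_B:*/5}
Op 2: register job_E */8 -> active={job_B:*/5, job_E:*/8}
Op 3: register job_D */16 -> active={job_B:*/5, job_D:*/16, job_E:*/8}
Op 4: register job_C */19 -> active={job_B:*/5, job_C:*/19, job_D:*/16, job_E:*/8}
Op 5: unregister job_E -> active={job_B:*/5, job_C:*/19, job_D:*/16}
Op 6: register job_A */11 -> active={job_A:*/11, job_B:*/5, job_C:*/19, job_D:*/16}
Op 7: register job_C */16 -> active={job_A:*/11, job_B:*/5, job_C:*/16, job_D:*/16}
Op 8: register job_D */11 -> active={job_A:*/11, job_B:*/5, job_C:*/16, job_D:*/11}
Op 9: register job_C */14 -> active={job_A:*/11, job_B:*/5, job_C:*/14, job_D:*/11}
Op 10: register job_C */11 -> active={job_A:*/11, job_B:*/5, job_C:*/11, job_D:*/11}
Op 11: register job_E */4 -> active={job_A:*/11, job_B:*/5, job_C:*/11, job_D:*/11, job_E:*/4}
Final interval of job_B = 5
Next fire of job_B after T=224: (224//5+1)*5 = 225

Answer: interval=5 next_fire=225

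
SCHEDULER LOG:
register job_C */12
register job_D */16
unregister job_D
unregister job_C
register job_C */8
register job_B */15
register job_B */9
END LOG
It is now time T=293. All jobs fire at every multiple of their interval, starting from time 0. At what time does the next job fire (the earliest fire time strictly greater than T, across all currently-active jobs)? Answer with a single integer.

Op 1: register job_C */12 -> active={job_C:*/12}
Op 2: register job_D */16 -> active={job_C:*/12, job_D:*/16}
Op 3: unregister job_D -> active={job_C:*/12}
Op 4: unregister job_C -> active={}
Op 5: register job_C */8 -> active={job_C:*/8}
Op 6: register job_B */15 -> active={job_B:*/15, job_C:*/8}
Op 7: register job_B */9 -> active={job_B:*/9, job_C:*/8}
  job_B: interval 9, next fire after T=293 is 297
  job_C: interval 8, next fire after T=293 is 296
Earliest fire time = 296 (job job_C)

Answer: 296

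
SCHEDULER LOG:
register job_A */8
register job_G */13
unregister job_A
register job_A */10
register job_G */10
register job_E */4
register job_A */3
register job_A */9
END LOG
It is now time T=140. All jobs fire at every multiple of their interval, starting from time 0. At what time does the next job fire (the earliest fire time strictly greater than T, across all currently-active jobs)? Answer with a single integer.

Op 1: register job_A */8 -> active={job_A:*/8}
Op 2: register job_G */13 -> active={job_A:*/8, job_G:*/13}
Op 3: unregister job_A -> active={job_G:*/13}
Op 4: register job_A */10 -> active={job_A:*/10, job_G:*/13}
Op 5: register job_G */10 -> active={job_A:*/10, job_G:*/10}
Op 6: register job_E */4 -> active={job_A:*/10, job_E:*/4, job_G:*/10}
Op 7: register job_A */3 -> active={job_A:*/3, job_E:*/4, job_G:*/10}
Op 8: register job_A */9 -> active={job_A:*/9, job_E:*/4, job_G:*/10}
  job_A: interval 9, next fire after T=140 is 144
  job_E: interval 4, next fire after T=140 is 144
  job_G: interval 10, next fire after T=140 is 150
Earliest fire time = 144 (job job_A)

Answer: 144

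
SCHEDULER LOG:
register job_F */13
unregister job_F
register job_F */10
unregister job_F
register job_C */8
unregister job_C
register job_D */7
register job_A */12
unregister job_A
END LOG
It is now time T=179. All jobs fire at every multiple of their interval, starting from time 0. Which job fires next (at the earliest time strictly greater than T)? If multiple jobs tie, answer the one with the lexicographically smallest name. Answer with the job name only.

Answer: job_D

Derivation:
Op 1: register job_F */13 -> active={job_F:*/13}
Op 2: unregister job_F -> active={}
Op 3: register job_F */10 -> active={job_F:*/10}
Op 4: unregister job_F -> active={}
Op 5: register job_C */8 -> active={job_C:*/8}
Op 6: unregister job_C -> active={}
Op 7: register job_D */7 -> active={job_D:*/7}
Op 8: register job_A */12 -> active={job_A:*/12, job_D:*/7}
Op 9: unregister job_A -> active={job_D:*/7}
  job_D: interval 7, next fire after T=179 is 182
Earliest = 182, winner (lex tiebreak) = job_D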